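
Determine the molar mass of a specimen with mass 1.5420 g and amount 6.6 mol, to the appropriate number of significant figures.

0.23 g/mol

molar mass = 1.5420 g ÷ 6.6 mol = 0.233636363636… g/mol.
1.5420 has 5 significant figures; 6.6 has 2.
Division/multiplication keeps the fewest: 2 significant figures.
Rounded: 0.23 g/mol.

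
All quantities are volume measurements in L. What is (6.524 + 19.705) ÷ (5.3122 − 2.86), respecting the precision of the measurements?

10.7

6.524 + 19.705 = 26.229, limited to 3 d.p. → 5 s.f.; 5.3122 − 2.86 = 2.4522, limited to 2 d.p. → 3 s.f.
Carrying full precision, 26.229 ÷ 2.4522 = 10.6961096159…; keep min(5, 3) = 3 s.f.
Rounded to 3 significant figures: 10.7.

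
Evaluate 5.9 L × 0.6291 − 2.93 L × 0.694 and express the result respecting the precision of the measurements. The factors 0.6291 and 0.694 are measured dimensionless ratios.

5.9 × 0.6291 = 3.71169 → 3.7 L (2 s.f., last digit at the 10^-1 place).
2.93 × 0.694 = 2.03342 → 2.03 L (3 s.f., last digit at the 10^-2 place).
Difference: 1.67827 L; keep the coarser place, 10^-1.
Result: 1.7 L.

1.7 L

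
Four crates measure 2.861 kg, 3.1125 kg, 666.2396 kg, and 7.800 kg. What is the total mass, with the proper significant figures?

2.861 kg + 3.1125 kg + 666.2396 kg + 7.800 kg = 680.0131 kg.
Addition/subtraction keeps the fewest decimal places: 2.861 → 3 decimal places, 3.1125 → 4 decimal places, 666.2396 → 4 decimal places, 7.800 → 3 decimal places; limit is 3.
Rounded to 3 decimal places: 680.013 kg.

680.013 kg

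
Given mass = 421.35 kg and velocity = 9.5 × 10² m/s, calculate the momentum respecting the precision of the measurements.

momentum = 421.35 kg × 9.5 × 10² m/s = 400282.5 kg·m/s.
421.35 has 5 significant figures; 9.5 × 10² has 2.
Division/multiplication keeps the fewest: 2 significant figures.
Rounded: 4.0 × 10⁵ kg·m/s.

4.0 × 10⁵ kg·m/s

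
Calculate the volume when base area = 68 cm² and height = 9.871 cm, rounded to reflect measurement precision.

6.7 × 10^2 cm³

volume = 68 cm² × 9.871 cm = 671.228 cm³.
68 has 2 significant figures; 9.871 has 4.
Division/multiplication keeps the fewest: 2 significant figures.
Rounded: 6.7 × 10^2 cm³.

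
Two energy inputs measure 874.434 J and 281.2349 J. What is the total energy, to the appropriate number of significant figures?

874.434 J + 281.2349 J = 1155.6689 J.
Addition/subtraction keeps the fewest decimal places: 874.434 → 3 decimal places, 281.2349 → 4 decimal places; limit is 3.
Rounded to 3 decimal places: 1155.669 J.

1155.669 J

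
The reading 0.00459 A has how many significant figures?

3

0.00459: leading zeros are not significant.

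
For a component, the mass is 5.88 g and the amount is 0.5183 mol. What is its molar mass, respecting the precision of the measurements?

molar mass = 5.88 g ÷ 0.5183 mol = 11.3447810149… g/mol.
5.88 has 3 significant figures; 0.5183 has 4.
Division/multiplication keeps the fewest: 3 significant figures.
Rounded: 11.3 g/mol.

11.3 g/mol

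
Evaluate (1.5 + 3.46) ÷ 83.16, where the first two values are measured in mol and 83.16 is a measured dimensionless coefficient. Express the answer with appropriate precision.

1.5 mol + 3.46 mol = 4.96 mol; the sum is limited to 1 decimal place (2 s.f.).
Carrying full precision, 4.96 ÷ 83.16 = 0.0596440596441… mol; 83.16 has 4 s.f., so the result keeps min(2, 4) = 2 s.f.
Rounded to 2 significant figures: 0.060 mol.

0.060 mol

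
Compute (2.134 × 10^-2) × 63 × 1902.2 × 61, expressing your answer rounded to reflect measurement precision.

(2.134 × 10^-2) × 63 × 1902.2 × 61 = 155998.699164
Multiplication/division keeps the fewest significant figures: 2.134 × 10^-2 → 4 s.f., 63 → 2 s.f., 1902.2 → 5 s.f., 61 → 2 s.f.; limit is 2.
Rounded to 2 significant figures: 1.6 × 10^5.

1.6 × 10^5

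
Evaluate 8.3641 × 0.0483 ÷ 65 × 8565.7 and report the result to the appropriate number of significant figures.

8.3641 × 0.0483 ÷ 65 × 8565.7 = 53.2372790334
Multiplication/division keeps the fewest significant figures: 8.3641 → 5 s.f., 0.0483 → 3 s.f., 65 → 2 s.f., 8565.7 → 5 s.f.; limit is 2.
Rounded to 2 significant figures: 53.

53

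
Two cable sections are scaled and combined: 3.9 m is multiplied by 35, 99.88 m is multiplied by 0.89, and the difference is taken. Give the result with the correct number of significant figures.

3.9 × 35 = 136.5 → 1.4 × 10^2 m (2 s.f., last digit at the 10^1 place).
99.88 × 0.89 = 88.8932 → 89 m (2 s.f., last digit at the 10^0 place).
Difference: 47.6068 m; keep the coarser place, 10^1.
Result: 5 × 10^1 m.

5 × 10^1 m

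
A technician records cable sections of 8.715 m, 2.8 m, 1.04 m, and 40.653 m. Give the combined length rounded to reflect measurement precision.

8.715 m + 2.8 m + 1.04 m + 40.653 m = 53.208 m.
Addition/subtraction keeps the fewest decimal places: 8.715 → 3 decimal places, 2.8 → 1 decimal place, 1.04 → 2 decimal places, 40.653 → 3 decimal places; limit is 1.
Rounded to 1 decimal place: 53.2 m.

53.2 m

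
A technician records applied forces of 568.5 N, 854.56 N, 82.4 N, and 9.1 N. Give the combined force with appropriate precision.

568.5 N + 854.56 N + 82.4 N + 9.1 N = 1514.56 N.
Addition/subtraction keeps the fewest decimal places: 568.5 → 1 decimal place, 854.56 → 2 decimal places, 82.4 → 1 decimal place, 9.1 → 1 decimal place; limit is 1.
Rounded to 1 decimal place: 1514.6 N.

1514.6 N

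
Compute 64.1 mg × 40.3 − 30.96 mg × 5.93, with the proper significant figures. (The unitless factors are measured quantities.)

64.1 × 40.3 = 2583.23 → 2.58 × 10³ mg (3 s.f., last digit at the 10^1 place).
30.96 × 5.93 = 183.5928 → 184 mg (3 s.f., last digit at the 10^0 place).
Difference: 2399.6372 mg; keep the coarser place, 10^1.
Result: 2.40 × 10³ mg.

2.40 × 10³ mg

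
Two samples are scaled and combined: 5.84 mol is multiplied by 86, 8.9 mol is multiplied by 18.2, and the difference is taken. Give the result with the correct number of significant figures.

3.4 × 10^2 mol

5.84 × 86 = 502.24 → 5.0 × 10^2 mol (2 s.f., last digit at the 10^1 place).
8.9 × 18.2 = 161.98 → 1.6 × 10^2 mol (2 s.f., last digit at the 10^1 place).
Difference: 340.26 mol; keep the coarser place, 10^1.
Result: 3.4 × 10^2 mol.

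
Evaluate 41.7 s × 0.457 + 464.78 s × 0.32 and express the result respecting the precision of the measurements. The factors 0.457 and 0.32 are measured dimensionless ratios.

1.7 × 10² s

41.7 × 0.457 = 19.0569 → 19.1 s (3 s.f., last digit at the 10^-1 place).
464.78 × 0.32 = 148.7296 → 1.5 × 10² s (2 s.f., last digit at the 10^1 place).
Sum: 167.7865 s; keep the coarser place, 10^1.
Result: 1.7 × 10² s.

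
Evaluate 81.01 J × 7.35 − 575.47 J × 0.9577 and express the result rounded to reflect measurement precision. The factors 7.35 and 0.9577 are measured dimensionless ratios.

44 J

81.01 × 7.35 = 595.4235 → 595 J (3 s.f., last digit at the 10^0 place).
575.47 × 0.9577 = 551.127619 → 551.1 J (4 s.f., last digit at the 10^-1 place).
Difference: 44.295881 J; keep the coarser place, 10^0.
Result: 44 J.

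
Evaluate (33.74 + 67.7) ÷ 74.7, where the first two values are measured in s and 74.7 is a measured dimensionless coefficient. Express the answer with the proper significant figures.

1.36 s

33.74 s + 67.7 s = 101.44 s; the sum is limited to 1 decimal place (4 s.f.).
Carrying full precision, 101.44 ÷ 74.7 = 1.35796519411… s; 74.7 has 3 s.f., so the result keeps min(4, 3) = 3 s.f.
Rounded to 3 significant figures: 1.36 s.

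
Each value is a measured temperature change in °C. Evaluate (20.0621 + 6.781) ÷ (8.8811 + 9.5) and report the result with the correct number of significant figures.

20.0621 + 6.781 = 26.8431, limited to 3 d.p. → 5 s.f.; 8.8811 + 9.5 = 18.3811, limited to 1 d.p. → 3 s.f.
Carrying full precision, 26.8431 ÷ 18.3811 = 1.46036417842…; keep min(5, 3) = 3 s.f.
Rounded to 3 significant figures: 1.46.

1.46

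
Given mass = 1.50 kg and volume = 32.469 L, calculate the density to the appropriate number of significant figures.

0.0462 kg/L

density = 1.50 kg ÷ 32.469 L = 0.0461979118544… kg/L.
1.50 has 3 significant figures; 32.469 has 5.
Division/multiplication keeps the fewest: 3 significant figures.
Rounded: 0.0462 kg/L.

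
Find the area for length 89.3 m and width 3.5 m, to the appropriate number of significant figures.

3.1 × 10^2 m²

area = 89.3 m × 3.5 m = 312.55 m².
89.3 has 3 significant figures; 3.5 has 2.
Division/multiplication keeps the fewest: 2 significant figures.
Rounded: 3.1 × 10^2 m².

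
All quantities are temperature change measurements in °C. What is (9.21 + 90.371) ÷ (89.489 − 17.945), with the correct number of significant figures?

1.392

9.21 + 90.371 = 99.581, limited to 2 d.p. → 4 s.f.; 89.489 − 17.945 = 71.544, limited to 3 d.p. → 5 s.f.
Carrying full precision, 99.581 ÷ 71.544 = 1.3918847143…; keep min(4, 5) = 4 s.f.
Rounded to 4 significant figures: 1.392.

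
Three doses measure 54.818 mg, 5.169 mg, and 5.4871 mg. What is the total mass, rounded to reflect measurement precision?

54.818 mg + 5.169 mg + 5.4871 mg = 65.4741 mg.
Addition/subtraction keeps the fewest decimal places: 54.818 → 3 decimal places, 5.169 → 3 decimal places, 5.4871 → 4 decimal places; limit is 3.
Rounded to 3 decimal places: 65.474 mg.

65.474 mg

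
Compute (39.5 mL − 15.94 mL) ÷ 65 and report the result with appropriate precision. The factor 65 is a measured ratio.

39.5 mL − 15.94 mL = 23.56 mL; the difference is limited to 1 decimal place (3 s.f.).
Carrying full precision, 23.56 ÷ 65 = 0.362461538462… mL; 65 has 2 s.f., so the result keeps min(3, 2) = 2 s.f.
Rounded to 2 significant figures: 0.36 mL.

0.36 mL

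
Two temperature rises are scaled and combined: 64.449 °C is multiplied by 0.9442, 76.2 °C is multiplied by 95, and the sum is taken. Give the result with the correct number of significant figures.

64.449 × 0.9442 = 60.8527458 → 60.85 °C (4 s.f., last digit at the 10^-2 place).
76.2 × 95 = 7239 → 7.2 × 10^3 °C (2 s.f., last digit at the 10^2 place).
Sum: 7299.8527458 °C; keep the coarser place, 10^2.
Result: 7.3 × 10^3 °C.

7.3 × 10^3 °C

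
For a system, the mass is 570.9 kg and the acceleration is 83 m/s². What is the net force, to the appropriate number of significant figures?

net force = 570.9 kg × 83 m/s² = 47384.7 N.
570.9 has 4 significant figures; 83 has 2.
Division/multiplication keeps the fewest: 2 significant figures.
Rounded: 4.7 × 10⁴ N.

4.7 × 10⁴ N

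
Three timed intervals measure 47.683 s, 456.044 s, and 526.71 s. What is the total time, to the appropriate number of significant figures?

1.03044 × 10³ s

47.683 s + 456.044 s + 526.71 s = 1030.437 s.
Addition/subtraction keeps the fewest decimal places: 47.683 → 3 decimal places, 456.044 → 3 decimal places, 526.71 → 2 decimal places; limit is 2.
Rounded to 2 decimal places: 1.03044 × 10³ s.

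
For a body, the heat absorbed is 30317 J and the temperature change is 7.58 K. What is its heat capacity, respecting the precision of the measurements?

4.00 × 10^3 J/K

heat capacity = 30317 J ÷ 7.58 K = 3999.60422164… J/K.
30317 has 5 significant figures; 7.58 has 3.
Division/multiplication keeps the fewest: 3 significant figures.
Rounded: 4.00 × 10^3 J/K.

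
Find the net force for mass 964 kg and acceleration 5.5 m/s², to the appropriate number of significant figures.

net force = 964 kg × 5.5 m/s² = 5302 N.
964 has 3 significant figures; 5.5 has 2.
Division/multiplication keeps the fewest: 2 significant figures.
Rounded: 5.3 × 10³ N.

5.3 × 10³ N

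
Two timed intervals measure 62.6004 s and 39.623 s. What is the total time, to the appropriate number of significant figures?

102.223 s

62.6004 s + 39.623 s = 102.2234 s.
Addition/subtraction keeps the fewest decimal places: 62.6004 → 4 decimal places, 39.623 → 3 decimal places; limit is 3.
Rounded to 3 decimal places: 102.223 s.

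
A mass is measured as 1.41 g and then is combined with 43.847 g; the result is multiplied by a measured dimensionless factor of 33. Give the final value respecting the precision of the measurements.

1.41 g + 43.847 g = 45.257 g; the sum is limited to 2 decimal places (4 s.f.).
Carrying full precision, 45.257 × 33 = 1493.481 g; 33 has 2 s.f., so the result keeps min(4, 2) = 2 s.f.
Rounded to 2 significant figures: 1.5 × 10^3 g.

1.5 × 10^3 g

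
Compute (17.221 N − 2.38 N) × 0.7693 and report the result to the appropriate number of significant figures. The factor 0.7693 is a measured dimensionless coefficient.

17.221 N − 2.38 N = 14.841 N; the difference is limited to 2 decimal places (4 s.f.).
Carrying full precision, 14.841 × 0.7693 = 11.4171813 N; 0.7693 has 4 s.f., so the result keeps min(4, 4) = 4 s.f.
Rounded to 4 significant figures: 11.42 N.

11.42 N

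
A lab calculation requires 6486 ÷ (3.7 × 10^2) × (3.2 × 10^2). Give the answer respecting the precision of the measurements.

6486 ÷ (3.7 × 10^2) × (3.2 × 10^2) = 5609.51351351…
Multiplication/division keeps the fewest significant figures: 6486 → 4 s.f., 3.7 × 10^2 → 2 s.f., 3.2 × 10^2 → 2 s.f.; limit is 2.
Rounded to 2 significant figures: 5.6 × 10^3.

5.6 × 10^3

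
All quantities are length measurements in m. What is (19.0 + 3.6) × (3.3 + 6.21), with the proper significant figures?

2.1 × 10^2 m²

19.0 + 3.6 = 22.6, limited to 1 d.p. → 3 s.f.; 3.3 + 6.21 = 9.51, limited to 1 d.p. → 2 s.f.
Carrying full precision, 22.6 × 9.51 = 214.926; keep min(3, 2) = 2 s.f.
Rounded to 2 significant figures: 2.1 × 10^2 m².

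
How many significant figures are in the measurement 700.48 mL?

5

700.48: zeros between nonzero digits are significant.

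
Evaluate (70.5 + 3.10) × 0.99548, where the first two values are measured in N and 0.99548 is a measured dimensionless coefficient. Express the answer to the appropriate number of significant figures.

70.5 N + 3.10 N = 73.60 N; the sum is limited to 1 decimal place (3 s.f.).
Carrying full precision, 73.60 × 0.99548 = 73.267328 N; 0.99548 has 5 s.f., so the result keeps min(3, 5) = 3 s.f.
Rounded to 3 significant figures: 73.3 N.

73.3 N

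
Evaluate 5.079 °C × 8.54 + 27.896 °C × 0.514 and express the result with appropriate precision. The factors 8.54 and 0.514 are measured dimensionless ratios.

5.079 × 8.54 = 43.37466 → 43.4 °C (3 s.f., last digit at the 10^-1 place).
27.896 × 0.514 = 14.338544 → 14.3 °C (3 s.f., last digit at the 10^-1 place).
Sum: 57.713204 °C; keep the coarser place, 10^-1.
Result: 57.7 °C.

57.7 °C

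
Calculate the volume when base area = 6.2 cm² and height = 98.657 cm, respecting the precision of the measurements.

6.1 × 10^2 cm³

volume = 6.2 cm² × 98.657 cm = 611.6734 cm³.
6.2 has 2 significant figures; 98.657 has 5.
Division/multiplication keeps the fewest: 2 significant figures.
Rounded: 6.1 × 10^2 cm³.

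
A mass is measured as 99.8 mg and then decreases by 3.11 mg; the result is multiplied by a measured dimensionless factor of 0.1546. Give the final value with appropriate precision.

14.9 mg

99.8 mg − 3.11 mg = 96.69 mg; the difference is limited to 1 decimal place (3 s.f.).
Carrying full precision, 96.69 × 0.1546 = 14.948274 mg; 0.1546 has 4 s.f., so the result keeps min(3, 4) = 3 s.f.
Rounded to 3 significant figures: 14.9 mg.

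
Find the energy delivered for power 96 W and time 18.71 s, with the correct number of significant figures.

energy delivered = 96 W × 18.71 s = 1796.16 J.
96 has 2 significant figures; 18.71 has 4.
Division/multiplication keeps the fewest: 2 significant figures.
Rounded: 1.8 × 10³ J.

1.8 × 10³ J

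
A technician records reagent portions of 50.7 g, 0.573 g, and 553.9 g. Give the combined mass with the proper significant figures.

50.7 g + 0.573 g + 553.9 g = 605.173 g.
Addition/subtraction keeps the fewest decimal places: 50.7 → 1 decimal place, 0.573 → 3 decimal places, 553.9 → 1 decimal place; limit is 1.
Rounded to 1 decimal place: 605.2 g.

605.2 g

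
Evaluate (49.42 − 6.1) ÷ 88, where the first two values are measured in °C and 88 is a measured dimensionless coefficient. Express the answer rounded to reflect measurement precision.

49.42 °C − 6.1 °C = 43.32 °C; the difference is limited to 1 decimal place (3 s.f.).
Carrying full precision, 43.32 ÷ 88 = 0.492272727273… °C; 88 has 2 s.f., so the result keeps min(3, 2) = 2 s.f.
Rounded to 2 significant figures: 0.49 °C.

0.49 °C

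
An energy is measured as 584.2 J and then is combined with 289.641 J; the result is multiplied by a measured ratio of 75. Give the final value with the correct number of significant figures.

584.2 J + 289.641 J = 873.841 J; the sum is limited to 1 decimal place (4 s.f.).
Carrying full precision, 873.841 × 75 = 65538.075 J; 75 has 2 s.f., so the result keeps min(4, 2) = 2 s.f.
Rounded to 2 significant figures: 6.6 × 10⁴ J.

6.6 × 10⁴ J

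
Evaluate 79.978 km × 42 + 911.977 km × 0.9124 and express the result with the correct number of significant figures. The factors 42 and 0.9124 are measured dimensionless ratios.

79.978 × 42 = 3359.076 → 3.4 × 10³ km (2 s.f., last digit at the 10^2 place).
911.977 × 0.9124 = 832.0878148 → 832.1 km (4 s.f., last digit at the 10^-1 place).
Sum: 4191.1638148 km; keep the coarser place, 10^2.
Result: 4.2 × 10³ km.

4.2 × 10³ km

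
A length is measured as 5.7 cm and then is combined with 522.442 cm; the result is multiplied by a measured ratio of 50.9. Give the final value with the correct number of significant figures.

2.69 × 10^4 cm

5.7 cm + 522.442 cm = 528.142 cm; the sum is limited to 1 decimal place (4 s.f.).
Carrying full precision, 528.142 × 50.9 = 26882.4278 cm; 50.9 has 3 s.f., so the result keeps min(4, 3) = 3 s.f.
Rounded to 3 significant figures: 2.69 × 10^4 cm.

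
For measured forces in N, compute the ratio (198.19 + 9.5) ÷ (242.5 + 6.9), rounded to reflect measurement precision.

0.8328

198.19 + 9.5 = 207.69, limited to 1 d.p. → 4 s.f.; 242.5 + 6.9 = 249.4, limited to 1 d.p. → 4 s.f.
Carrying full precision, 207.69 ÷ 249.4 = 0.83275862069…; keep min(4, 4) = 4 s.f.
Rounded to 4 significant figures: 0.8328.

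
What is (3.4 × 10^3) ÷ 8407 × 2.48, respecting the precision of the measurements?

(3.4 × 10^3) ÷ 8407 × 2.48 = 1.00297371238…
Multiplication/division keeps the fewest significant figures: 3.4 × 10^3 → 2 s.f., 8407 → 4 s.f., 2.48 → 3 s.f.; limit is 2.
Rounded to 2 significant figures: 1.0.

1.0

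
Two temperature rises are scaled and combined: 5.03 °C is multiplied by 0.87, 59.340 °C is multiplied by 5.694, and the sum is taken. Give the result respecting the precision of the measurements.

5.03 × 0.87 = 4.3761 → 4.4 °C (2 s.f., last digit at the 10^-1 place).
59.340 × 5.694 = 337.88196 → 337.9 °C (4 s.f., last digit at the 10^-1 place).
Sum: 342.25806 °C; keep the coarser place, 10^-1.
Result: 342.3 °C.

342.3 °C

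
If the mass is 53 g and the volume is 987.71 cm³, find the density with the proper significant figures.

density = 53 g ÷ 987.71 cm³ = 0.0536594749471… g/cm³.
53 has 2 significant figures; 987.71 has 5.
Division/multiplication keeps the fewest: 2 significant figures.
Rounded: 0.054 g/cm³.

0.054 g/cm³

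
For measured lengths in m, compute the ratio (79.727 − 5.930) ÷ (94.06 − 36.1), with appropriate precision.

79.727 − 5.930 = 73.797, limited to 3 d.p. → 5 s.f.; 94.06 − 36.1 = 57.96, limited to 1 d.p. → 3 s.f.
Carrying full precision, 73.797 ÷ 57.96 = 1.27324016563…; keep min(5, 3) = 3 s.f.
Rounded to 3 significant figures: 1.27.

1.27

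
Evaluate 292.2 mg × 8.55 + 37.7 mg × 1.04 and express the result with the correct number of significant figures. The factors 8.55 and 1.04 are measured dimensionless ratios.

292.2 × 8.55 = 2498.31 → 2.50 × 10^3 mg (3 s.f., last digit at the 10^1 place).
37.7 × 1.04 = 39.208 → 39.2 mg (3 s.f., last digit at the 10^-1 place).
Sum: 2537.518 mg; keep the coarser place, 10^1.
Result: 2.54 × 10^3 mg.

2.54 × 10^3 mg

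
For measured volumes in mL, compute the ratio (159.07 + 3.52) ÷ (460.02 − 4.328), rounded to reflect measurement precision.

159.07 + 3.52 = 162.59, limited to 2 d.p. → 5 s.f.; 460.02 − 4.328 = 455.692, limited to 2 d.p. → 5 s.f.
Carrying full precision, 162.59 ÷ 455.692 = 0.356798012693…; keep min(5, 5) = 5 s.f.
Rounded to 5 significant figures: 3.5680 × 10^-1.

3.5680 × 10^-1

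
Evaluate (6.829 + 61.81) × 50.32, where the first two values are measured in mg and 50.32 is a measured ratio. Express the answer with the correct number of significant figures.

6.829 mg + 61.81 mg = 68.639 mg; the sum is limited to 2 decimal places (4 s.f.).
Carrying full precision, 68.639 × 50.32 = 3453.91448 mg; 50.32 has 4 s.f., so the result keeps min(4, 4) = 4 s.f.
Rounded to 4 significant figures: 3454 mg.

3454 mg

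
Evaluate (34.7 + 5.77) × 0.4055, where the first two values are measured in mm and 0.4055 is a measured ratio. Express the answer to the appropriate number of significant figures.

16.4 mm

34.7 mm + 5.77 mm = 40.47 mm; the sum is limited to 1 decimal place (3 s.f.).
Carrying full precision, 40.47 × 0.4055 = 16.410585 mm; 0.4055 has 4 s.f., so the result keeps min(3, 4) = 3 s.f.
Rounded to 3 significant figures: 16.4 mm.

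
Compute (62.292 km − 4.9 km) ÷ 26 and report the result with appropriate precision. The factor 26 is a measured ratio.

62.292 km − 4.9 km = 57.392 km; the difference is limited to 1 decimal place (3 s.f.).
Carrying full precision, 57.392 ÷ 26 = 2.20738461538… km; 26 has 2 s.f., so the result keeps min(3, 2) = 2 s.f.
Rounded to 2 significant figures: 2.2 km.

2.2 km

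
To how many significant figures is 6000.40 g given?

6000.40: trailing zeros after a decimal point are significant; zeros between nonzero digits are significant.

6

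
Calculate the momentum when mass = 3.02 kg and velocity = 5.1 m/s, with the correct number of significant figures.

momentum = 3.02 kg × 5.1 m/s = 15.402 kg·m/s.
3.02 has 3 significant figures; 5.1 has 2.
Division/multiplication keeps the fewest: 2 significant figures.
Rounded: 15 kg·m/s.

15 kg·m/s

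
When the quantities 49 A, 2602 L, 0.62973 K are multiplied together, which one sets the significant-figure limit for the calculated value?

49 A → 2 s.f.; 2602 L → 4 s.f.; 0.62973 K → 5 s.f.
The fewest is 2 significant figures, from 49 A.

49 A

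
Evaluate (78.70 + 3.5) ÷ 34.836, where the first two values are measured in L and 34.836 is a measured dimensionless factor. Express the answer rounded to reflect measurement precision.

78.70 L + 3.5 L = 82.20 L; the sum is limited to 1 decimal place (3 s.f.).
Carrying full precision, 82.20 ÷ 34.836 = 2.35962797106… L; 34.836 has 5 s.f., so the result keeps min(3, 5) = 3 s.f.
Rounded to 3 significant figures: 2.36 L.

2.36 L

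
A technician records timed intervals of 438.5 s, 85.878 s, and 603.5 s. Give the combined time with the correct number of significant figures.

438.5 s + 85.878 s + 603.5 s = 1127.878 s.
Addition/subtraction keeps the fewest decimal places: 438.5 → 1 decimal place, 85.878 → 3 decimal places, 603.5 → 1 decimal place; limit is 1.
Rounded to 1 decimal place: 1127.9 s.

1127.9 s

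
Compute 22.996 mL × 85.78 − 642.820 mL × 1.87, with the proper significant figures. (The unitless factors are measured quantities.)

7.7 × 10² mL

22.996 × 85.78 = 1972.59688 → 1973 mL (4 s.f., last digit at the 10^0 place).
642.820 × 1.87 = 1202.0734 → 1.20 × 10³ mL (3 s.f., last digit at the 10^1 place).
Difference: 770.52348 mL; keep the coarser place, 10^1.
Result: 7.7 × 10² mL.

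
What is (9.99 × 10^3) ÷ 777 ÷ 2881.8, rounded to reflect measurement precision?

(9.99 × 10^3) ÷ 777 ÷ 2881.8 = 0.00446149727849…
Multiplication/division keeps the fewest significant figures: 9.99 × 10^3 → 3 s.f., 777 → 3 s.f., 2881.8 → 5 s.f.; limit is 3.
Rounded to 3 significant figures: 4.46 × 10^-3.

4.46 × 10^-3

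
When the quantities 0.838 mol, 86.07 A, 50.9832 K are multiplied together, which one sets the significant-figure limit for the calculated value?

0.838 mol → 3 s.f.; 86.07 A → 4 s.f.; 50.9832 K → 6 s.f.
The fewest is 3 significant figures, from 0.838 mol.

0.838 mol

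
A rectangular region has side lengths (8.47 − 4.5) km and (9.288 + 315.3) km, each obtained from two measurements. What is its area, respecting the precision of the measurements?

1.3 × 10³ km²

8.47 − 4.5 = 3.97, limited to 1 d.p. → 2 s.f.; 9.288 + 315.3 = 324.588, limited to 1 d.p. → 4 s.f.
Carrying full precision, 3.97 × 324.588 = 1288.61436; keep min(2, 4) = 2 s.f.
Rounded to 2 significant figures: 1.3 × 10³ km².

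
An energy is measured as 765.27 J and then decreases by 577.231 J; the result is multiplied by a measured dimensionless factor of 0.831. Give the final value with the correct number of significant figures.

156 J

765.27 J − 577.231 J = 188.039 J; the difference is limited to 2 decimal places (5 s.f.).
Carrying full precision, 188.039 × 0.831 = 156.260409 J; 0.831 has 3 s.f., so the result keeps min(5, 3) = 3 s.f.
Rounded to 3 significant figures: 156 J.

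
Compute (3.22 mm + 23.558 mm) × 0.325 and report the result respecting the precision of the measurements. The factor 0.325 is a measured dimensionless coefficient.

3.22 mm + 23.558 mm = 26.778 mm; the sum is limited to 2 decimal places (4 s.f.).
Carrying full precision, 26.778 × 0.325 = 8.70285 mm; 0.325 has 3 s.f., so the result keeps min(4, 3) = 3 s.f.
Rounded to 3 significant figures: 8.70 mm.

8.70 mm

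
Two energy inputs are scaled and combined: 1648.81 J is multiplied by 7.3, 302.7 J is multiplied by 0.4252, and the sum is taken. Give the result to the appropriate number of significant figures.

1.2 × 10⁴ J

1648.81 × 7.3 = 12036.313 → 1.2 × 10⁴ J (2 s.f., last digit at the 10^3 place).
302.7 × 0.4252 = 128.70804 → 128.7 J (4 s.f., last digit at the 10^-1 place).
Sum: 12165.02104 J; keep the coarser place, 10^3.
Result: 1.2 × 10⁴ J.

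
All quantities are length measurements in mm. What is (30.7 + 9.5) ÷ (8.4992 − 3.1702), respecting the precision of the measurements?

7.54

30.7 + 9.5 = 40.2, limited to 1 d.p. → 3 s.f.; 8.4992 − 3.1702 = 5.3290, limited to 4 d.p. → 5 s.f.
Carrying full precision, 40.2 ÷ 5.3290 = 7.54362919872…; keep min(3, 5) = 3 s.f.
Rounded to 3 significant figures: 7.54.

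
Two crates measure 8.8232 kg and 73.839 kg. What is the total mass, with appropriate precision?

8.8232 kg + 73.839 kg = 82.6622 kg.
Addition/subtraction keeps the fewest decimal places: 8.8232 → 4 decimal places, 73.839 → 3 decimal places; limit is 3.
Rounded to 3 decimal places: 82.662 kg.

82.662 kg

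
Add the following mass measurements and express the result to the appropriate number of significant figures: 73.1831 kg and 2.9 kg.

76.1 kg

73.1831 kg + 2.9 kg = 76.0831 kg.
Addition/subtraction keeps the fewest decimal places: 73.1831 → 4 decimal places, 2.9 → 1 decimal place; limit is 1.
Rounded to 1 decimal place: 76.1 kg.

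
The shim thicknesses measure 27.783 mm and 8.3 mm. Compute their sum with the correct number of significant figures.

27.783 mm + 8.3 mm = 36.083 mm.
Addition/subtraction keeps the fewest decimal places: 27.783 → 3 decimal places, 8.3 → 1 decimal place; limit is 1.
Rounded to 1 decimal place: 36.1 mm.

36.1 mm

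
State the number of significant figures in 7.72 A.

7.72: every digit is nonzero and significant.

3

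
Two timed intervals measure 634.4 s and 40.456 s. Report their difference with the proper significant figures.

634.4 s − 40.456 s = 593.944 s.
Addition/subtraction keeps the fewest decimal places: 634.4 → 1 decimal place, 40.456 → 3 decimal places; limit is 1.
Rounded to 1 decimal place: 593.9 s.

593.9 s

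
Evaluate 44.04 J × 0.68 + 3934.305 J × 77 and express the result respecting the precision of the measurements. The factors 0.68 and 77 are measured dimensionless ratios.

3.0 × 10^5 J

44.04 × 0.68 = 29.9472 → 30. J (2 s.f., last digit at the 10^0 place).
3934.305 × 77 = 302941.485 → 3.0 × 10^5 J (2 s.f., last digit at the 10^4 place).
Sum: 302971.4322 J; keep the coarser place, 10^4.
Result: 3.0 × 10^5 J.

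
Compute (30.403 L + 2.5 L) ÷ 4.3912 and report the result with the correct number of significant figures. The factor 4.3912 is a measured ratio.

30.403 L + 2.5 L = 32.903 L; the sum is limited to 1 decimal place (3 s.f.).
Carrying full precision, 32.903 ÷ 4.3912 = 7.49294042631… L; 4.3912 has 5 s.f., so the result keeps min(3, 5) = 3 s.f.
Rounded to 3 significant figures: 7.49 L.

7.49 L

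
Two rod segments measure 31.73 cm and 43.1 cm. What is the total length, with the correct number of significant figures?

74.8 cm

31.73 cm + 43.1 cm = 74.83 cm.
Addition/subtraction keeps the fewest decimal places: 31.73 → 2 decimal places, 43.1 → 1 decimal place; limit is 1.
Rounded to 1 decimal place: 74.8 cm.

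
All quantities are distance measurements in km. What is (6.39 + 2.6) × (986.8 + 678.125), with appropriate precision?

1.5 × 10^4 km²

6.39 + 2.6 = 8.99, limited to 1 d.p. → 2 s.f.; 986.8 + 678.125 = 1664.925, limited to 1 d.p. → 5 s.f.
Carrying full precision, 8.99 × 1664.925 = 14967.67575; keep min(2, 5) = 2 s.f.
Rounded to 2 significant figures: 1.5 × 10^4 km².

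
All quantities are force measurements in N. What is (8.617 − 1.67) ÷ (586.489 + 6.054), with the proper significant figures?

0.0117

8.617 − 1.67 = 6.947, limited to 2 d.p. → 3 s.f.; 586.489 + 6.054 = 592.543, limited to 3 d.p. → 6 s.f.
Carrying full precision, 6.947 ÷ 592.543 = 0.0117240436559…; keep min(3, 6) = 3 s.f.
Rounded to 3 significant figures: 0.0117.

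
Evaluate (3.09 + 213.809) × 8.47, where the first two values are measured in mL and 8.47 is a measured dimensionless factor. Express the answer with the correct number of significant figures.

3.09 mL + 213.809 mL = 216.899 mL; the sum is limited to 2 decimal places (5 s.f.).
Carrying full precision, 216.899 × 8.47 = 1837.13453 mL; 8.47 has 3 s.f., so the result keeps min(5, 3) = 3 s.f.
Rounded to 3 significant figures: 1.84 × 10^3 mL.

1.84 × 10^3 mL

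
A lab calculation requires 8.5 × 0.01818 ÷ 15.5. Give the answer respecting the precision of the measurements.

8.5 × 0.01818 ÷ 15.5 = 0.00996967741935…
Multiplication/division keeps the fewest significant figures: 8.5 → 2 s.f., 0.01818 → 4 s.f., 15.5 → 3 s.f.; limit is 2.
Rounded to 2 significant figures: 0.010.

0.010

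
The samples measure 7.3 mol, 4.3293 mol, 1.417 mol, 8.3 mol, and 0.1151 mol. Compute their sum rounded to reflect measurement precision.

7.3 mol + 4.3293 mol + 1.417 mol + 8.3 mol + 0.1151 mol = 21.4614 mol.
Addition/subtraction keeps the fewest decimal places: 7.3 → 1 decimal place, 4.3293 → 4 decimal places, 1.417 → 3 decimal places, 8.3 → 1 decimal place, 0.1151 → 4 decimal places; limit is 1.
Rounded to 1 decimal place: 21.5 mol.

21.5 mol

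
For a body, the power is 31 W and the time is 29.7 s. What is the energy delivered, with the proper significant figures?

9.2 × 10^2 J

energy delivered = 31 W × 29.7 s = 920.7 J.
31 has 2 significant figures; 29.7 has 3.
Division/multiplication keeps the fewest: 2 significant figures.
Rounded: 9.2 × 10^2 J.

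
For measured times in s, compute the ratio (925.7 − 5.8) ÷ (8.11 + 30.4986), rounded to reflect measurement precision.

23.83

925.7 − 5.8 = 919.9, limited to 1 d.p. → 4 s.f.; 8.11 + 30.4986 = 38.6086, limited to 2 d.p. → 4 s.f.
Carrying full precision, 919.9 ÷ 38.6086 = 23.8262977679…; keep min(4, 4) = 4 s.f.
Rounded to 4 significant figures: 23.83.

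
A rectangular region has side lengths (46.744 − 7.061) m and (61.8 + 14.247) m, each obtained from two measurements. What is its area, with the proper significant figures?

46.744 − 7.061 = 39.683, limited to 3 d.p. → 5 s.f.; 61.8 + 14.247 = 76.047, limited to 1 d.p. → 3 s.f.
Carrying full precision, 39.683 × 76.047 = 3017.773101; keep min(5, 3) = 3 s.f.
Rounded to 3 significant figures: 3.02 × 10^3 m².

3.02 × 10^3 m²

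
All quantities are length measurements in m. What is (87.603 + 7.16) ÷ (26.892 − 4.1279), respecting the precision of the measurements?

4.163

87.603 + 7.16 = 94.763, limited to 2 d.p. → 4 s.f.; 26.892 − 4.1279 = 22.7641, limited to 3 d.p. → 5 s.f.
Carrying full precision, 94.763 ÷ 22.7641 = 4.16282655585…; keep min(4, 5) = 4 s.f.
Rounded to 4 significant figures: 4.163.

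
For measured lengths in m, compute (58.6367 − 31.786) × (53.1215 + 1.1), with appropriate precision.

1.46 × 10^3 m²

58.6367 − 31.786 = 26.8507, limited to 3 d.p. → 5 s.f.; 53.1215 + 1.1 = 54.2215, limited to 1 d.p. → 3 s.f.
Carrying full precision, 26.8507 × 54.2215 = 1455.88523005; keep min(5, 3) = 3 s.f.
Rounded to 3 significant figures: 1.46 × 10^3 m².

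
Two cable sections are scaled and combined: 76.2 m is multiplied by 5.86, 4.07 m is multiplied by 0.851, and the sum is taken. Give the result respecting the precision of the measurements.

76.2 × 5.86 = 446.532 → 447 m (3 s.f., last digit at the 10^0 place).
4.07 × 0.851 = 3.46357 → 3.46 m (3 s.f., last digit at the 10^-2 place).
Sum: 449.99557 m; keep the coarser place, 10^0.
Result: 450. m.

450. m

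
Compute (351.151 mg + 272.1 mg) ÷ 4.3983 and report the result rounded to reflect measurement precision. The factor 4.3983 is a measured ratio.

351.151 mg + 272.1 mg = 623.251 mg; the sum is limited to 1 decimal place (4 s.f.).
Carrying full precision, 623.251 ÷ 4.3983 = 141.702703317… mg; 4.3983 has 5 s.f., so the result keeps min(4, 5) = 4 s.f.
Rounded to 4 significant figures: 141.7 mg.

141.7 mg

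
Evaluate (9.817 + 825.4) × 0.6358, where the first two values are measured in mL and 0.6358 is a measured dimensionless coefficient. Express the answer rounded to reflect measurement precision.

9.817 mL + 825.4 mL = 835.217 mL; the sum is limited to 1 decimal place (4 s.f.).
Carrying full precision, 835.217 × 0.6358 = 531.0309686 mL; 0.6358 has 4 s.f., so the result keeps min(4, 4) = 4 s.f.
Rounded to 4 significant figures: 531.0 mL.

531.0 mL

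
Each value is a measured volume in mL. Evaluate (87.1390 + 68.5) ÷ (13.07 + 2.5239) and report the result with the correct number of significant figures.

9.981

87.1390 + 68.5 = 155.6390, limited to 1 d.p. → 4 s.f.; 13.07 + 2.5239 = 15.5939, limited to 2 d.p. → 4 s.f.
Carrying full precision, 155.6390 ÷ 15.5939 = 9.9807617081…; keep min(4, 4) = 4 s.f.
Rounded to 4 significant figures: 9.981.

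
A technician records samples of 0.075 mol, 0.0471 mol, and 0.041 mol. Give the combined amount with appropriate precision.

0.163 mol

0.075 mol + 0.0471 mol + 0.041 mol = 0.1631 mol.
Addition/subtraction keeps the fewest decimal places: 0.075 → 3 decimal places, 0.0471 → 4 decimal places, 0.041 → 3 decimal places; limit is 3.
Rounded to 3 decimal places: 0.163 mol.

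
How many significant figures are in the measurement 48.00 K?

48.00: trailing zeros after a decimal point are significant.

4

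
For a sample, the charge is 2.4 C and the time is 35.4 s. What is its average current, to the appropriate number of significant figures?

0.068 A

average current = 2.4 C ÷ 35.4 s = 0.0677966101695… A.
2.4 has 2 significant figures; 35.4 has 3.
Division/multiplication keeps the fewest: 2 significant figures.
Rounded: 0.068 A.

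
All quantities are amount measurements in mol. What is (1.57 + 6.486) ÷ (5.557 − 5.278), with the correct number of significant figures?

28.9

1.57 + 6.486 = 8.056, limited to 2 d.p. → 3 s.f.; 5.557 − 5.278 = 0.279, limited to 3 d.p. → 3 s.f.
Carrying full precision, 8.056 ÷ 0.279 = 28.8745519713…; keep min(3, 3) = 3 s.f.
Rounded to 3 significant figures: 28.9.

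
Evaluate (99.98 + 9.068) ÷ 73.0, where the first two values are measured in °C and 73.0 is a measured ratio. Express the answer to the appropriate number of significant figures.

99.98 °C + 9.068 °C = 109.048 °C; the sum is limited to 2 decimal places (5 s.f.).
Carrying full precision, 109.048 ÷ 73.0 = 1.49380821918… °C; 73.0 has 3 s.f., so the result keeps min(5, 3) = 3 s.f.
Rounded to 3 significant figures: 1.49 °C.

1.49 °C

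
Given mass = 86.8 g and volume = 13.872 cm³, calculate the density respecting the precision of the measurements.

6.26 g/cm³

density = 86.8 g ÷ 13.872 cm³ = 6.25720876586… g/cm³.
86.8 has 3 significant figures; 13.872 has 5.
Division/multiplication keeps the fewest: 3 significant figures.
Rounded: 6.26 g/cm³.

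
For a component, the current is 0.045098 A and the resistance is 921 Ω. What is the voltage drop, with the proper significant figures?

voltage drop = 0.045098 A × 921 Ω = 41.535258 V.
0.045098 has 5 significant figures; 921 has 3.
Division/multiplication keeps the fewest: 3 significant figures.
Rounded: 41.5 V.

41.5 V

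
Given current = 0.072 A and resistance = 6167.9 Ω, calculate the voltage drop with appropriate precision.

voltage drop = 0.072 A × 6167.9 Ω = 444.0888 V.
0.072 has 2 significant figures; 6167.9 has 5.
Division/multiplication keeps the fewest: 2 significant figures.
Rounded: 4.4 × 10^2 V.

4.4 × 10^2 V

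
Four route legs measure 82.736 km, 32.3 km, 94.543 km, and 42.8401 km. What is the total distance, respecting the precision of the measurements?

82.736 km + 32.3 km + 94.543 km + 42.8401 km = 252.4191 km.
Addition/subtraction keeps the fewest decimal places: 82.736 → 3 decimal places, 32.3 → 1 decimal place, 94.543 → 3 decimal places, 42.8401 → 4 decimal places; limit is 1.
Rounded to 1 decimal place: 252.4 km.

252.4 km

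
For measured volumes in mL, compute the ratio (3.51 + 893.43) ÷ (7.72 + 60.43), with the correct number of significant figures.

13.16

3.51 + 893.43 = 896.94, limited to 2 d.p. → 5 s.f.; 7.72 + 60.43 = 68.15, limited to 2 d.p. → 4 s.f.
Carrying full precision, 896.94 ÷ 68.15 = 13.1612619222…; keep min(5, 4) = 4 s.f.
Rounded to 4 significant figures: 13.16.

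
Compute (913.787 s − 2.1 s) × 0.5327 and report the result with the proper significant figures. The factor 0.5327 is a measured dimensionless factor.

485.7 s

913.787 s − 2.1 s = 911.687 s; the difference is limited to 1 decimal place (4 s.f.).
Carrying full precision, 911.687 × 0.5327 = 485.6556649 s; 0.5327 has 4 s.f., so the result keeps min(4, 4) = 4 s.f.
Rounded to 4 significant figures: 485.7 s.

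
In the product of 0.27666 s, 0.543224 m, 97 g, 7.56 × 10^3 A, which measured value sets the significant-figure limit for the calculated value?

97 g

0.27666 s → 5 s.f.; 0.543224 m → 6 s.f.; 97 g → 2 s.f.; 7.56 × 10^3 A → 3 s.f.
The fewest is 2 significant figures, from 97 g.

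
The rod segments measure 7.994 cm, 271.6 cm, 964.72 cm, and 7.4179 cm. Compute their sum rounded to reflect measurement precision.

7.994 cm + 271.6 cm + 964.72 cm + 7.4179 cm = 1251.7319 cm.
Addition/subtraction keeps the fewest decimal places: 7.994 → 3 decimal places, 271.6 → 1 decimal place, 964.72 → 2 decimal places, 7.4179 → 4 decimal places; limit is 1.
Rounded to 1 decimal place: 1.2517 × 10³ cm.

1.2517 × 10³ cm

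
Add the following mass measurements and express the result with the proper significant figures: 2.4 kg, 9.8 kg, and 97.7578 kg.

110.0 kg

2.4 kg + 9.8 kg + 97.7578 kg = 109.9578 kg.
Addition/subtraction keeps the fewest decimal places: 2.4 → 1 decimal place, 9.8 → 1 decimal place, 97.7578 → 4 decimal places; limit is 1.
Rounded to 1 decimal place: 110.0 kg.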